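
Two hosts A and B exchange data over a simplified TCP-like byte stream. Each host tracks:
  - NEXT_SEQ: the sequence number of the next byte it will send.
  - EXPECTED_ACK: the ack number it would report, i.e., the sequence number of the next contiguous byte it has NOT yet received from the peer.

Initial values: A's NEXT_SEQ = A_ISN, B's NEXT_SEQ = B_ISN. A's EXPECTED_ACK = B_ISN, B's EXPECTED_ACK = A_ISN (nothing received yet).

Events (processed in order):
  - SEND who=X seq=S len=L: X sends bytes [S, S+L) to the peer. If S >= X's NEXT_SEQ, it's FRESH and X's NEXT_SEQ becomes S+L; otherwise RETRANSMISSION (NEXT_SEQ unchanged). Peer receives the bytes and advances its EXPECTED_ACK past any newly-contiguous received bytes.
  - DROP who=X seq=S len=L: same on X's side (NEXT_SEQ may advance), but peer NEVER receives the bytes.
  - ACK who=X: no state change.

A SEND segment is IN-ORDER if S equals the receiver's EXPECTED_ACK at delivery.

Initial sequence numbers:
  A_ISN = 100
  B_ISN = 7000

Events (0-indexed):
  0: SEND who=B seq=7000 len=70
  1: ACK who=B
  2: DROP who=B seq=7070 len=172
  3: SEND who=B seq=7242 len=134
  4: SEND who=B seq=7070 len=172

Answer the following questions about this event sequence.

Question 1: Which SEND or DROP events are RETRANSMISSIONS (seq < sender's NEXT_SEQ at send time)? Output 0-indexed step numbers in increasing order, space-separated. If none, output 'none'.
Step 0: SEND seq=7000 -> fresh
Step 2: DROP seq=7070 -> fresh
Step 3: SEND seq=7242 -> fresh
Step 4: SEND seq=7070 -> retransmit

Answer: 4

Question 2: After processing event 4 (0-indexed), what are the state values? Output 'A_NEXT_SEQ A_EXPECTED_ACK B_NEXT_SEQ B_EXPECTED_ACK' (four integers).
After event 0: A_seq=100 A_ack=7070 B_seq=7070 B_ack=100
After event 1: A_seq=100 A_ack=7070 B_seq=7070 B_ack=100
After event 2: A_seq=100 A_ack=7070 B_seq=7242 B_ack=100
After event 3: A_seq=100 A_ack=7070 B_seq=7376 B_ack=100
After event 4: A_seq=100 A_ack=7376 B_seq=7376 B_ack=100

100 7376 7376 100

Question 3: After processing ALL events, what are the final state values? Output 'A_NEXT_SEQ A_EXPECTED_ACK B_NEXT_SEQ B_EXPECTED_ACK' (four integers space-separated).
Answer: 100 7376 7376 100

Derivation:
After event 0: A_seq=100 A_ack=7070 B_seq=7070 B_ack=100
After event 1: A_seq=100 A_ack=7070 B_seq=7070 B_ack=100
After event 2: A_seq=100 A_ack=7070 B_seq=7242 B_ack=100
After event 3: A_seq=100 A_ack=7070 B_seq=7376 B_ack=100
After event 4: A_seq=100 A_ack=7376 B_seq=7376 B_ack=100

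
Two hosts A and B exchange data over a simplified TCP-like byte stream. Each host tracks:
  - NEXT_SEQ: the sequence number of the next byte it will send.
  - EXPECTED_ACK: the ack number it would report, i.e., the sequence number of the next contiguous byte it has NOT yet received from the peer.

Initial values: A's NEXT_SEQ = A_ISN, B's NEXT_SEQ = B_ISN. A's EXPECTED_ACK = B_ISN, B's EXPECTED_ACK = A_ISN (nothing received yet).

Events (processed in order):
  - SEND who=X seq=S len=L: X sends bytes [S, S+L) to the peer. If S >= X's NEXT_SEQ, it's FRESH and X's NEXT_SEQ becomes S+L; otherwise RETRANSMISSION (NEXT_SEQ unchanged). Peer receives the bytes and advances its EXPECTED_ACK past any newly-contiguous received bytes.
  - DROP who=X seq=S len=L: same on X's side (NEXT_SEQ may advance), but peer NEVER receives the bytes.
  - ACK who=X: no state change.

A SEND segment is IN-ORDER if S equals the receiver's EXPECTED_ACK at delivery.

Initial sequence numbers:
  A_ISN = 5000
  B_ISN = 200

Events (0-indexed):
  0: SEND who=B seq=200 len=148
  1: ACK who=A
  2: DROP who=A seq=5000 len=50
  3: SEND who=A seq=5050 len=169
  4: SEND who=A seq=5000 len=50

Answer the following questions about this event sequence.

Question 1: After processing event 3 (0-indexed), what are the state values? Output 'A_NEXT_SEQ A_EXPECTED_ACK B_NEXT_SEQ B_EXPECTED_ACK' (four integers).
After event 0: A_seq=5000 A_ack=348 B_seq=348 B_ack=5000
After event 1: A_seq=5000 A_ack=348 B_seq=348 B_ack=5000
After event 2: A_seq=5050 A_ack=348 B_seq=348 B_ack=5000
After event 3: A_seq=5219 A_ack=348 B_seq=348 B_ack=5000

5219 348 348 5000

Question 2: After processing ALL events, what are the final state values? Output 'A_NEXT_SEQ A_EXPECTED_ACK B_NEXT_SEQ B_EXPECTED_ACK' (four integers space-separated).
Answer: 5219 348 348 5219

Derivation:
After event 0: A_seq=5000 A_ack=348 B_seq=348 B_ack=5000
After event 1: A_seq=5000 A_ack=348 B_seq=348 B_ack=5000
After event 2: A_seq=5050 A_ack=348 B_seq=348 B_ack=5000
After event 3: A_seq=5219 A_ack=348 B_seq=348 B_ack=5000
After event 4: A_seq=5219 A_ack=348 B_seq=348 B_ack=5219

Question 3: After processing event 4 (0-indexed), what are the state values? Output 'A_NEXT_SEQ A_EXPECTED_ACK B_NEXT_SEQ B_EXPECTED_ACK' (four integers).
After event 0: A_seq=5000 A_ack=348 B_seq=348 B_ack=5000
After event 1: A_seq=5000 A_ack=348 B_seq=348 B_ack=5000
After event 2: A_seq=5050 A_ack=348 B_seq=348 B_ack=5000
After event 3: A_seq=5219 A_ack=348 B_seq=348 B_ack=5000
After event 4: A_seq=5219 A_ack=348 B_seq=348 B_ack=5219

5219 348 348 5219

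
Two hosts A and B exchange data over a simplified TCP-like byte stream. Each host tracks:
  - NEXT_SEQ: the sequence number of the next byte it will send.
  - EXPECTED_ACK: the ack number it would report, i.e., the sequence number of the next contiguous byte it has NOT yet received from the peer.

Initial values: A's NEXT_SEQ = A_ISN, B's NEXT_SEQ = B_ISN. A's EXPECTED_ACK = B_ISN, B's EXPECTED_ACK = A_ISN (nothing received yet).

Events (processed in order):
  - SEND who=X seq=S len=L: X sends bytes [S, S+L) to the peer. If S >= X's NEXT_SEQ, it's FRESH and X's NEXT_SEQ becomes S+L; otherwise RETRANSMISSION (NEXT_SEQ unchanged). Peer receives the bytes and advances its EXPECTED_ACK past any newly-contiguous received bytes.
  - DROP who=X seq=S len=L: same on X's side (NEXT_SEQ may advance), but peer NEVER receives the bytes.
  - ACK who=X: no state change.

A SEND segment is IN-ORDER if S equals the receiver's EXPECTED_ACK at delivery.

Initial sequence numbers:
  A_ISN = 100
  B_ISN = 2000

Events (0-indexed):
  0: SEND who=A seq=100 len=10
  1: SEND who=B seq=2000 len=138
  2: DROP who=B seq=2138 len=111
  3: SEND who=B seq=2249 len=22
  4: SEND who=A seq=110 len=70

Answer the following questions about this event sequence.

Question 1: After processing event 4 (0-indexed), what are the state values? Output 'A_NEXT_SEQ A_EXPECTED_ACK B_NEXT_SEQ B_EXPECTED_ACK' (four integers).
After event 0: A_seq=110 A_ack=2000 B_seq=2000 B_ack=110
After event 1: A_seq=110 A_ack=2138 B_seq=2138 B_ack=110
After event 2: A_seq=110 A_ack=2138 B_seq=2249 B_ack=110
After event 3: A_seq=110 A_ack=2138 B_seq=2271 B_ack=110
After event 4: A_seq=180 A_ack=2138 B_seq=2271 B_ack=180

180 2138 2271 180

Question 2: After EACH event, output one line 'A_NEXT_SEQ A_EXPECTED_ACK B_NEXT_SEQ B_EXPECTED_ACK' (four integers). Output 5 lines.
110 2000 2000 110
110 2138 2138 110
110 2138 2249 110
110 2138 2271 110
180 2138 2271 180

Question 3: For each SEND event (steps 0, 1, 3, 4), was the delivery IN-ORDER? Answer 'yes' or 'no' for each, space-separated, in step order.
Answer: yes yes no yes

Derivation:
Step 0: SEND seq=100 -> in-order
Step 1: SEND seq=2000 -> in-order
Step 3: SEND seq=2249 -> out-of-order
Step 4: SEND seq=110 -> in-order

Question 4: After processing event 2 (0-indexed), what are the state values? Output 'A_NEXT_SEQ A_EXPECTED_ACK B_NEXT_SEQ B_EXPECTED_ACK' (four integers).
After event 0: A_seq=110 A_ack=2000 B_seq=2000 B_ack=110
After event 1: A_seq=110 A_ack=2138 B_seq=2138 B_ack=110
After event 2: A_seq=110 A_ack=2138 B_seq=2249 B_ack=110

110 2138 2249 110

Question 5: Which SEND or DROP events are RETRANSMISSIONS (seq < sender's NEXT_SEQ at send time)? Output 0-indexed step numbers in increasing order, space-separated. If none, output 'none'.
Step 0: SEND seq=100 -> fresh
Step 1: SEND seq=2000 -> fresh
Step 2: DROP seq=2138 -> fresh
Step 3: SEND seq=2249 -> fresh
Step 4: SEND seq=110 -> fresh

Answer: none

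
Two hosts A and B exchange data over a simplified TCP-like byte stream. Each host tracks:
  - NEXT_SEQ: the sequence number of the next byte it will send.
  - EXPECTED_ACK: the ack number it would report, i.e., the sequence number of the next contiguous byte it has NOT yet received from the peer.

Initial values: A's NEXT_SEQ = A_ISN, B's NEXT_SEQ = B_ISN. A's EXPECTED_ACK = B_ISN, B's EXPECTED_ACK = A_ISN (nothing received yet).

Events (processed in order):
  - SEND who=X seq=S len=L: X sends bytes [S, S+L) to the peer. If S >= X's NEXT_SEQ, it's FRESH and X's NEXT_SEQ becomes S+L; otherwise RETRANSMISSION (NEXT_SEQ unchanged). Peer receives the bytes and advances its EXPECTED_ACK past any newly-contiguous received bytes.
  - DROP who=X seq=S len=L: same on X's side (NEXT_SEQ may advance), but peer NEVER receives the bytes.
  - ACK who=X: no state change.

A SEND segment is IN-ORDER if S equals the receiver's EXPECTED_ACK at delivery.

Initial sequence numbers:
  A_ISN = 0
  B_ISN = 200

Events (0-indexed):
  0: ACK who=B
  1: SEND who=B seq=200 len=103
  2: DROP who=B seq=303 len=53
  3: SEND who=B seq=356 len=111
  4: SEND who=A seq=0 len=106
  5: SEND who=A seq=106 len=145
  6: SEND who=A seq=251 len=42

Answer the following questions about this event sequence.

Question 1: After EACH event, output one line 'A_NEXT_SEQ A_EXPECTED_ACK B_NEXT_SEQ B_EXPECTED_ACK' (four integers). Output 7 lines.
0 200 200 0
0 303 303 0
0 303 356 0
0 303 467 0
106 303 467 106
251 303 467 251
293 303 467 293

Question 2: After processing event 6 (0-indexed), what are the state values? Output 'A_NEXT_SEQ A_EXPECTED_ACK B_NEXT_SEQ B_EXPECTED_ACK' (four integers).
After event 0: A_seq=0 A_ack=200 B_seq=200 B_ack=0
After event 1: A_seq=0 A_ack=303 B_seq=303 B_ack=0
After event 2: A_seq=0 A_ack=303 B_seq=356 B_ack=0
After event 3: A_seq=0 A_ack=303 B_seq=467 B_ack=0
After event 4: A_seq=106 A_ack=303 B_seq=467 B_ack=106
After event 5: A_seq=251 A_ack=303 B_seq=467 B_ack=251
After event 6: A_seq=293 A_ack=303 B_seq=467 B_ack=293

293 303 467 293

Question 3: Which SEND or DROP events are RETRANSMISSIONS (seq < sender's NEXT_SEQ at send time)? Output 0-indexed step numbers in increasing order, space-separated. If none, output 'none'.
Step 1: SEND seq=200 -> fresh
Step 2: DROP seq=303 -> fresh
Step 3: SEND seq=356 -> fresh
Step 4: SEND seq=0 -> fresh
Step 5: SEND seq=106 -> fresh
Step 6: SEND seq=251 -> fresh

Answer: none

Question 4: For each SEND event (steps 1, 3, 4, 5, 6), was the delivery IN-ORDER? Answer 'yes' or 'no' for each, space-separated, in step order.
Step 1: SEND seq=200 -> in-order
Step 3: SEND seq=356 -> out-of-order
Step 4: SEND seq=0 -> in-order
Step 5: SEND seq=106 -> in-order
Step 6: SEND seq=251 -> in-order

Answer: yes no yes yes yes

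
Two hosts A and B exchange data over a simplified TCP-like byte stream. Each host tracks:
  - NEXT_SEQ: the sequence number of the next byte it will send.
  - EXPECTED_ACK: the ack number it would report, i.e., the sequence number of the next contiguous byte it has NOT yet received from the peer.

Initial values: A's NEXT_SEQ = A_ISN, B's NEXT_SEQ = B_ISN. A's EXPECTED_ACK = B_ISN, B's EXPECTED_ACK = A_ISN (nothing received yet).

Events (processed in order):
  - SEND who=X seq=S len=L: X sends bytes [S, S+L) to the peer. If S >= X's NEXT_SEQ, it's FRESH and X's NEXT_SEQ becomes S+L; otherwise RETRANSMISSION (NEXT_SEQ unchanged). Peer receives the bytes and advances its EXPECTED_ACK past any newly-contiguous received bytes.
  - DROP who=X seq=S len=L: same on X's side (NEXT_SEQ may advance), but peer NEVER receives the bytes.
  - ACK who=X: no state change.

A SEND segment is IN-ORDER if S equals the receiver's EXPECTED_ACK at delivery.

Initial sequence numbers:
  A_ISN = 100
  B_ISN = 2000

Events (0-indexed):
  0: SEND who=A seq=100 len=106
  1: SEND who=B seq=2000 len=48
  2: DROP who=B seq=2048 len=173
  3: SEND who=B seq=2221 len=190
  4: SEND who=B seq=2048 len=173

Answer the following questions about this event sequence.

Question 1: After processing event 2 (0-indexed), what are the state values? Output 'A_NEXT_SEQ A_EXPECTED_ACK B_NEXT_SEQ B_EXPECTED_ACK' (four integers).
After event 0: A_seq=206 A_ack=2000 B_seq=2000 B_ack=206
After event 1: A_seq=206 A_ack=2048 B_seq=2048 B_ack=206
After event 2: A_seq=206 A_ack=2048 B_seq=2221 B_ack=206

206 2048 2221 206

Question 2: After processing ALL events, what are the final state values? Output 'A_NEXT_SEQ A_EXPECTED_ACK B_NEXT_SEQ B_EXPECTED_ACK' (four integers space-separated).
Answer: 206 2411 2411 206

Derivation:
After event 0: A_seq=206 A_ack=2000 B_seq=2000 B_ack=206
After event 1: A_seq=206 A_ack=2048 B_seq=2048 B_ack=206
After event 2: A_seq=206 A_ack=2048 B_seq=2221 B_ack=206
After event 3: A_seq=206 A_ack=2048 B_seq=2411 B_ack=206
After event 4: A_seq=206 A_ack=2411 B_seq=2411 B_ack=206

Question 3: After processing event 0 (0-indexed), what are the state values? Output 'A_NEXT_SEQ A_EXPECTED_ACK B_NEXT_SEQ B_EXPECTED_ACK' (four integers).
After event 0: A_seq=206 A_ack=2000 B_seq=2000 B_ack=206

206 2000 2000 206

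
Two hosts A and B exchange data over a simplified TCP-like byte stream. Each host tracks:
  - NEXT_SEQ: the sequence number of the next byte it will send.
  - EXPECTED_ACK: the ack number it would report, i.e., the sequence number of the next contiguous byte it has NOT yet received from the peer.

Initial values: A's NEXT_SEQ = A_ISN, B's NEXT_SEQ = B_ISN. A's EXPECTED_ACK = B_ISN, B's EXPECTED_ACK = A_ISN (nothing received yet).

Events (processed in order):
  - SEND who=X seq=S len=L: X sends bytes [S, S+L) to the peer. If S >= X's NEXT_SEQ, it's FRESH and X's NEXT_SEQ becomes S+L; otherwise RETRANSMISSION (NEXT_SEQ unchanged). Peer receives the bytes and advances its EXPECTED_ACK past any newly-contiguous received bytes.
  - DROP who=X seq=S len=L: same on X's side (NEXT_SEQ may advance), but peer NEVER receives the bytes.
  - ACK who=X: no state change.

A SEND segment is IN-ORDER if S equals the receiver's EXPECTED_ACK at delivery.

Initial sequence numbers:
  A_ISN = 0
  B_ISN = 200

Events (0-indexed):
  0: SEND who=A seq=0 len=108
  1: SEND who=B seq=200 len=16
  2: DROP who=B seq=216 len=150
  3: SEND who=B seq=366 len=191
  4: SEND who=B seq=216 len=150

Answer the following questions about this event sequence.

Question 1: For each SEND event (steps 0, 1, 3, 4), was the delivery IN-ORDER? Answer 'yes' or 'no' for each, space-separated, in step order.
Answer: yes yes no yes

Derivation:
Step 0: SEND seq=0 -> in-order
Step 1: SEND seq=200 -> in-order
Step 3: SEND seq=366 -> out-of-order
Step 4: SEND seq=216 -> in-order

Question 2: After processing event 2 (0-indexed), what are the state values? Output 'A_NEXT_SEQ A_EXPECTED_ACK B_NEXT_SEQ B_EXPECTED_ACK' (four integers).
After event 0: A_seq=108 A_ack=200 B_seq=200 B_ack=108
After event 1: A_seq=108 A_ack=216 B_seq=216 B_ack=108
After event 2: A_seq=108 A_ack=216 B_seq=366 B_ack=108

108 216 366 108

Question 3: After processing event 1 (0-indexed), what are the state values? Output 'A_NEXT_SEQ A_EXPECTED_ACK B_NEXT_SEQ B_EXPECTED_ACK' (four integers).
After event 0: A_seq=108 A_ack=200 B_seq=200 B_ack=108
After event 1: A_seq=108 A_ack=216 B_seq=216 B_ack=108

108 216 216 108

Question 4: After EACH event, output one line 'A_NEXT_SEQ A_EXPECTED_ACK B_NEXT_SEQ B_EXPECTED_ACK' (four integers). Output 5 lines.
108 200 200 108
108 216 216 108
108 216 366 108
108 216 557 108
108 557 557 108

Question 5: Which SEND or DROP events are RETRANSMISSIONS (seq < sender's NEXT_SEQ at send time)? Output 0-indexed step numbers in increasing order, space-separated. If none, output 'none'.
Answer: 4

Derivation:
Step 0: SEND seq=0 -> fresh
Step 1: SEND seq=200 -> fresh
Step 2: DROP seq=216 -> fresh
Step 3: SEND seq=366 -> fresh
Step 4: SEND seq=216 -> retransmit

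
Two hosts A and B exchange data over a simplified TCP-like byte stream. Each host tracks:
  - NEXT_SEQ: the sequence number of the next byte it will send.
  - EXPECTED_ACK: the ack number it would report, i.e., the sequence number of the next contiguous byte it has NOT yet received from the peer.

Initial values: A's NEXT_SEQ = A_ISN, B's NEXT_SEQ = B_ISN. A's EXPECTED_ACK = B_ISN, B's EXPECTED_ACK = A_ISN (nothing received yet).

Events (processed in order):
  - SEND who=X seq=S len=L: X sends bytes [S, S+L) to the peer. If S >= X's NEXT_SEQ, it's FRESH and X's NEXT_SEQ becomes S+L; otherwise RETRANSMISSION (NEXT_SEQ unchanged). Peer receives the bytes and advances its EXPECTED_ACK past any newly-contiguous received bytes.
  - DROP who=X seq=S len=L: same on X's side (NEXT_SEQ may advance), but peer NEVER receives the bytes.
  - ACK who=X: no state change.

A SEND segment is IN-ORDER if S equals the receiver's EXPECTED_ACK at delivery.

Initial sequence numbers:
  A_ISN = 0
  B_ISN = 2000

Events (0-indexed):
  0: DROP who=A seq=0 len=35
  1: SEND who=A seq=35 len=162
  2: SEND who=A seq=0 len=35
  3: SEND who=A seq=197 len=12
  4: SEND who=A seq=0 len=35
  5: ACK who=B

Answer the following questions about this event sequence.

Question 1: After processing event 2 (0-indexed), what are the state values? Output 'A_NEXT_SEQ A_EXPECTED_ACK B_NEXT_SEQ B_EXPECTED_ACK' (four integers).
After event 0: A_seq=35 A_ack=2000 B_seq=2000 B_ack=0
After event 1: A_seq=197 A_ack=2000 B_seq=2000 B_ack=0
After event 2: A_seq=197 A_ack=2000 B_seq=2000 B_ack=197

197 2000 2000 197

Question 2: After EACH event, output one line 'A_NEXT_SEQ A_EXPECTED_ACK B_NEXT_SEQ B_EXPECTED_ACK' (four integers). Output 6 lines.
35 2000 2000 0
197 2000 2000 0
197 2000 2000 197
209 2000 2000 209
209 2000 2000 209
209 2000 2000 209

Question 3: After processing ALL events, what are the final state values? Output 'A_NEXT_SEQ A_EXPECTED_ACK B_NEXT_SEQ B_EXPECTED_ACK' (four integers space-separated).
Answer: 209 2000 2000 209

Derivation:
After event 0: A_seq=35 A_ack=2000 B_seq=2000 B_ack=0
After event 1: A_seq=197 A_ack=2000 B_seq=2000 B_ack=0
After event 2: A_seq=197 A_ack=2000 B_seq=2000 B_ack=197
After event 3: A_seq=209 A_ack=2000 B_seq=2000 B_ack=209
After event 4: A_seq=209 A_ack=2000 B_seq=2000 B_ack=209
After event 5: A_seq=209 A_ack=2000 B_seq=2000 B_ack=209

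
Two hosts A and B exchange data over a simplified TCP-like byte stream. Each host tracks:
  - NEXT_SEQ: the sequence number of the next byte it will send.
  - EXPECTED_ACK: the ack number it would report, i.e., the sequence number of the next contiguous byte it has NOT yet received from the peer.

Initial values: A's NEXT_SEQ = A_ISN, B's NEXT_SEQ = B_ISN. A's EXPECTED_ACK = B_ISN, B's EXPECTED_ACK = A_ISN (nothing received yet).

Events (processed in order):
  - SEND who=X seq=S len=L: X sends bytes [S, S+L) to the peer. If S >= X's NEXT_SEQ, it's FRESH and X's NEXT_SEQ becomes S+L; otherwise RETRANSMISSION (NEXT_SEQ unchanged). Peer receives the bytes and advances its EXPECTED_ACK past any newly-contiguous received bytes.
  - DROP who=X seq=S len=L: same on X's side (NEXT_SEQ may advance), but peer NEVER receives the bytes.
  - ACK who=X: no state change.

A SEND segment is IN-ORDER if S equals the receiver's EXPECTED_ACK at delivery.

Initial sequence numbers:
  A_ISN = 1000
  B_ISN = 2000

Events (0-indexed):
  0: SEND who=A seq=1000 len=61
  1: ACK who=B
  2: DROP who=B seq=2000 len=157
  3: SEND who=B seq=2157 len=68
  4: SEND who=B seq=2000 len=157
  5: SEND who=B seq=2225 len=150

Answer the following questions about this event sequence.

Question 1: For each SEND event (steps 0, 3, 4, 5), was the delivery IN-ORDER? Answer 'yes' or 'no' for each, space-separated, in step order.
Answer: yes no yes yes

Derivation:
Step 0: SEND seq=1000 -> in-order
Step 3: SEND seq=2157 -> out-of-order
Step 4: SEND seq=2000 -> in-order
Step 5: SEND seq=2225 -> in-order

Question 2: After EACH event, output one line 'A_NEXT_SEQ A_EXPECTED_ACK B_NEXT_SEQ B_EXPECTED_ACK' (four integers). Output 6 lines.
1061 2000 2000 1061
1061 2000 2000 1061
1061 2000 2157 1061
1061 2000 2225 1061
1061 2225 2225 1061
1061 2375 2375 1061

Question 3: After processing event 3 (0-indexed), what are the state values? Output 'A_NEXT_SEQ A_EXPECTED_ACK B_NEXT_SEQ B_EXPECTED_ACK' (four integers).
After event 0: A_seq=1061 A_ack=2000 B_seq=2000 B_ack=1061
After event 1: A_seq=1061 A_ack=2000 B_seq=2000 B_ack=1061
After event 2: A_seq=1061 A_ack=2000 B_seq=2157 B_ack=1061
After event 3: A_seq=1061 A_ack=2000 B_seq=2225 B_ack=1061

1061 2000 2225 1061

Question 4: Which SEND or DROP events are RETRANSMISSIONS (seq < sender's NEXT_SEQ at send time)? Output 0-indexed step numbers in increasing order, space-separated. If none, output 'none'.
Answer: 4

Derivation:
Step 0: SEND seq=1000 -> fresh
Step 2: DROP seq=2000 -> fresh
Step 3: SEND seq=2157 -> fresh
Step 4: SEND seq=2000 -> retransmit
Step 5: SEND seq=2225 -> fresh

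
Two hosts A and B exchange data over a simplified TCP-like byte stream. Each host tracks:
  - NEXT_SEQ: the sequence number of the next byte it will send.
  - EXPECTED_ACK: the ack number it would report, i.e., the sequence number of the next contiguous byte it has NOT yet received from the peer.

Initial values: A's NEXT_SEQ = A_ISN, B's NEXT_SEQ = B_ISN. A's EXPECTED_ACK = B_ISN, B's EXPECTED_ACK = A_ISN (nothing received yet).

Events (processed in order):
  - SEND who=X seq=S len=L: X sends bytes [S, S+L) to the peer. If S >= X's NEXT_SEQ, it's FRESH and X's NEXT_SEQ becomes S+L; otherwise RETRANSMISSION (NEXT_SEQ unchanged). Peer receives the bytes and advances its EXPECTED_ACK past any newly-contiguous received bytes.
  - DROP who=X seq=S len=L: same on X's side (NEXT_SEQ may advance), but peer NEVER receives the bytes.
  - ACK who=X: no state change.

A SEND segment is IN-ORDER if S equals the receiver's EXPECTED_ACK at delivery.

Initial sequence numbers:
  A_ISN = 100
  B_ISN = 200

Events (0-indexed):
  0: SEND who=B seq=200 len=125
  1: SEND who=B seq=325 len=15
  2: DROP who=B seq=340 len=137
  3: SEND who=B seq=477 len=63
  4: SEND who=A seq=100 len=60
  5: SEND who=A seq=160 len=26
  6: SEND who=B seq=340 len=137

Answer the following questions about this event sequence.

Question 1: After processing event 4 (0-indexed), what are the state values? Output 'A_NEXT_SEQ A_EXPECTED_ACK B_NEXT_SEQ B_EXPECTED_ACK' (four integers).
After event 0: A_seq=100 A_ack=325 B_seq=325 B_ack=100
After event 1: A_seq=100 A_ack=340 B_seq=340 B_ack=100
After event 2: A_seq=100 A_ack=340 B_seq=477 B_ack=100
After event 3: A_seq=100 A_ack=340 B_seq=540 B_ack=100
After event 4: A_seq=160 A_ack=340 B_seq=540 B_ack=160

160 340 540 160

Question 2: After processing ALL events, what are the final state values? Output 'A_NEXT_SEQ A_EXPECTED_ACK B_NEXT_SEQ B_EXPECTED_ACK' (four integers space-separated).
Answer: 186 540 540 186

Derivation:
After event 0: A_seq=100 A_ack=325 B_seq=325 B_ack=100
After event 1: A_seq=100 A_ack=340 B_seq=340 B_ack=100
After event 2: A_seq=100 A_ack=340 B_seq=477 B_ack=100
After event 3: A_seq=100 A_ack=340 B_seq=540 B_ack=100
After event 4: A_seq=160 A_ack=340 B_seq=540 B_ack=160
After event 5: A_seq=186 A_ack=340 B_seq=540 B_ack=186
After event 6: A_seq=186 A_ack=540 B_seq=540 B_ack=186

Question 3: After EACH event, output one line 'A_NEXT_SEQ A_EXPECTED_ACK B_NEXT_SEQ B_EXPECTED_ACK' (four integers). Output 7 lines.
100 325 325 100
100 340 340 100
100 340 477 100
100 340 540 100
160 340 540 160
186 340 540 186
186 540 540 186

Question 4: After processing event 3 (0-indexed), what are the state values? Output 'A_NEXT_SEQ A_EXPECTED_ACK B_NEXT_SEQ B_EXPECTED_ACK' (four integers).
After event 0: A_seq=100 A_ack=325 B_seq=325 B_ack=100
After event 1: A_seq=100 A_ack=340 B_seq=340 B_ack=100
After event 2: A_seq=100 A_ack=340 B_seq=477 B_ack=100
After event 3: A_seq=100 A_ack=340 B_seq=540 B_ack=100

100 340 540 100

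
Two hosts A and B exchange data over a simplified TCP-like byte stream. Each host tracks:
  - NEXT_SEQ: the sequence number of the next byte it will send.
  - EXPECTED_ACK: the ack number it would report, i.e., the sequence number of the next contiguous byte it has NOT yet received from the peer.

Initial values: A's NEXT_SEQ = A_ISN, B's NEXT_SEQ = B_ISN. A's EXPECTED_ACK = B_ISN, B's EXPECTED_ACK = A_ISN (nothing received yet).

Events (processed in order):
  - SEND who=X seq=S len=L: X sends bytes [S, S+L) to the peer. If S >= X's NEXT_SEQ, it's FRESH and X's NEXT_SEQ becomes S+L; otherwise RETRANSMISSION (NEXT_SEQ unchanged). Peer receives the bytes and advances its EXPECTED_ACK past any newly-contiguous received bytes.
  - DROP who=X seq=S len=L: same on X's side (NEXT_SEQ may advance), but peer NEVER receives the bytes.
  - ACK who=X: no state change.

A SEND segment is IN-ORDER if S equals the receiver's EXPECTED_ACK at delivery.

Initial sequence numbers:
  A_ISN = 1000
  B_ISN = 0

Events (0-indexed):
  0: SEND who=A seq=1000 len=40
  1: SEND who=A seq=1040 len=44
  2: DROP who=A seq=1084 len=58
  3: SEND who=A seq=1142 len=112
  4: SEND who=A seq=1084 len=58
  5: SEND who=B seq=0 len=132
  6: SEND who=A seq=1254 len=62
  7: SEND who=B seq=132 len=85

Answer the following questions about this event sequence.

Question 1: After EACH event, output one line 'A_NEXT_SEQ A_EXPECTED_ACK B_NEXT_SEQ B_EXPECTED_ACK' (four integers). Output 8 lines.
1040 0 0 1040
1084 0 0 1084
1142 0 0 1084
1254 0 0 1084
1254 0 0 1254
1254 132 132 1254
1316 132 132 1316
1316 217 217 1316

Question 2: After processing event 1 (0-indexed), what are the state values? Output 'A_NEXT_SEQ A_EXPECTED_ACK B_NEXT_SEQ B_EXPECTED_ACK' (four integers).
After event 0: A_seq=1040 A_ack=0 B_seq=0 B_ack=1040
After event 1: A_seq=1084 A_ack=0 B_seq=0 B_ack=1084

1084 0 0 1084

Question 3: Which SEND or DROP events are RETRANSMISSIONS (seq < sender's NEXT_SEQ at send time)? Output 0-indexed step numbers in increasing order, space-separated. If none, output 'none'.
Step 0: SEND seq=1000 -> fresh
Step 1: SEND seq=1040 -> fresh
Step 2: DROP seq=1084 -> fresh
Step 3: SEND seq=1142 -> fresh
Step 4: SEND seq=1084 -> retransmit
Step 5: SEND seq=0 -> fresh
Step 6: SEND seq=1254 -> fresh
Step 7: SEND seq=132 -> fresh

Answer: 4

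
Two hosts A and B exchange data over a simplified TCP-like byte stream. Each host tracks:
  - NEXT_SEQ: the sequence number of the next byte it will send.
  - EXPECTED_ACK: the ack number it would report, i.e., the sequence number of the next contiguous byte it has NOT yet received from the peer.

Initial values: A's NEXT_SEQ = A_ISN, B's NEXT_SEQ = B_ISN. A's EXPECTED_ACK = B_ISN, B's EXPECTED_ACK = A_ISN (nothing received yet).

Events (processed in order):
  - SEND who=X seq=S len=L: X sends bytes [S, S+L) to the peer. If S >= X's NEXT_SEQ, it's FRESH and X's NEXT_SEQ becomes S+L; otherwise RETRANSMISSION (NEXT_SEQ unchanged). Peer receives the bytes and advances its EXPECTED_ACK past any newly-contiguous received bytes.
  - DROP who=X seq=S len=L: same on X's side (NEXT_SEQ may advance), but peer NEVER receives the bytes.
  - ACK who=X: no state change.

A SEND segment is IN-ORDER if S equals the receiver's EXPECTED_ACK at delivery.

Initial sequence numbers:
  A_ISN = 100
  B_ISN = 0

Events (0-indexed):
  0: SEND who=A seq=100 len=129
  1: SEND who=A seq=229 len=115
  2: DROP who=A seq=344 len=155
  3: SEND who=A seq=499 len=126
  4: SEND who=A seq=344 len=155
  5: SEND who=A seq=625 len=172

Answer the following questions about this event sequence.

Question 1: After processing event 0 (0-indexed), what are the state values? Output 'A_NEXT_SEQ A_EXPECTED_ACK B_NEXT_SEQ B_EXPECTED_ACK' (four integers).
After event 0: A_seq=229 A_ack=0 B_seq=0 B_ack=229

229 0 0 229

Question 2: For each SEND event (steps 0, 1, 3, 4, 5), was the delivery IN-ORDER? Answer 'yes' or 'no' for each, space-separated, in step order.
Answer: yes yes no yes yes

Derivation:
Step 0: SEND seq=100 -> in-order
Step 1: SEND seq=229 -> in-order
Step 3: SEND seq=499 -> out-of-order
Step 4: SEND seq=344 -> in-order
Step 5: SEND seq=625 -> in-order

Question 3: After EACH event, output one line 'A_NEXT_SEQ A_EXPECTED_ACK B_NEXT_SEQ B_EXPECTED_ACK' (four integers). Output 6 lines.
229 0 0 229
344 0 0 344
499 0 0 344
625 0 0 344
625 0 0 625
797 0 0 797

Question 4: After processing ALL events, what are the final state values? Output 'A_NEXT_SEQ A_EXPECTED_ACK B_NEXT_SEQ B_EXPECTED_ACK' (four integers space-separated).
Answer: 797 0 0 797

Derivation:
After event 0: A_seq=229 A_ack=0 B_seq=0 B_ack=229
After event 1: A_seq=344 A_ack=0 B_seq=0 B_ack=344
After event 2: A_seq=499 A_ack=0 B_seq=0 B_ack=344
After event 3: A_seq=625 A_ack=0 B_seq=0 B_ack=344
After event 4: A_seq=625 A_ack=0 B_seq=0 B_ack=625
After event 5: A_seq=797 A_ack=0 B_seq=0 B_ack=797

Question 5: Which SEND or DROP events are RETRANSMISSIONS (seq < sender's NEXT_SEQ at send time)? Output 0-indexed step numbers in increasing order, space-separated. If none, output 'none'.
Answer: 4

Derivation:
Step 0: SEND seq=100 -> fresh
Step 1: SEND seq=229 -> fresh
Step 2: DROP seq=344 -> fresh
Step 3: SEND seq=499 -> fresh
Step 4: SEND seq=344 -> retransmit
Step 5: SEND seq=625 -> fresh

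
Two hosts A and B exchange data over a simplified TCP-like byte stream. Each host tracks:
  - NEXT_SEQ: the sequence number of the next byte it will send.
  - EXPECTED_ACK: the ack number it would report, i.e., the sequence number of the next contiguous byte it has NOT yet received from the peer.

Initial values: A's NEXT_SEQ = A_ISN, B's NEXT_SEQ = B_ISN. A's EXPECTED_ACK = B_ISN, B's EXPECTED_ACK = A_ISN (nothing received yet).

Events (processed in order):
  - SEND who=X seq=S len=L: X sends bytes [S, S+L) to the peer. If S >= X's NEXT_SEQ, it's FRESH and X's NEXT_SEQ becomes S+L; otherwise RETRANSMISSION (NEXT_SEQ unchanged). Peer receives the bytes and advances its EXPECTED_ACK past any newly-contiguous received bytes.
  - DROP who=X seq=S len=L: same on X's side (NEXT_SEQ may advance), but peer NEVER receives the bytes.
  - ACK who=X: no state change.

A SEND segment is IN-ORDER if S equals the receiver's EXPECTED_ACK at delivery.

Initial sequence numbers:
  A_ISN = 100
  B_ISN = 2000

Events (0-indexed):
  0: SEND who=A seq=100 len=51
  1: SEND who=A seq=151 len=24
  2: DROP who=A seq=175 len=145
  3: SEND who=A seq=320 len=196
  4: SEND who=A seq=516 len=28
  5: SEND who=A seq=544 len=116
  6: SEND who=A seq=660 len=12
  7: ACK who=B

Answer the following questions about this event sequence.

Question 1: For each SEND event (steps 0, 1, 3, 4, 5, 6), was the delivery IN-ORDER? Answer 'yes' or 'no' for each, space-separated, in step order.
Step 0: SEND seq=100 -> in-order
Step 1: SEND seq=151 -> in-order
Step 3: SEND seq=320 -> out-of-order
Step 4: SEND seq=516 -> out-of-order
Step 5: SEND seq=544 -> out-of-order
Step 6: SEND seq=660 -> out-of-order

Answer: yes yes no no no no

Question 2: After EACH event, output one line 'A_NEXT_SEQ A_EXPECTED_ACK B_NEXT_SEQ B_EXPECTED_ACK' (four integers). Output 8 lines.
151 2000 2000 151
175 2000 2000 175
320 2000 2000 175
516 2000 2000 175
544 2000 2000 175
660 2000 2000 175
672 2000 2000 175
672 2000 2000 175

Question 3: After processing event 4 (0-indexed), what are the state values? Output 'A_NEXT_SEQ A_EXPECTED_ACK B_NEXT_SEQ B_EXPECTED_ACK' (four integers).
After event 0: A_seq=151 A_ack=2000 B_seq=2000 B_ack=151
After event 1: A_seq=175 A_ack=2000 B_seq=2000 B_ack=175
After event 2: A_seq=320 A_ack=2000 B_seq=2000 B_ack=175
After event 3: A_seq=516 A_ack=2000 B_seq=2000 B_ack=175
After event 4: A_seq=544 A_ack=2000 B_seq=2000 B_ack=175

544 2000 2000 175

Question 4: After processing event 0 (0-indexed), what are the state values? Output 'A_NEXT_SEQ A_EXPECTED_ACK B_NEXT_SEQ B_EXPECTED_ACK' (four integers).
After event 0: A_seq=151 A_ack=2000 B_seq=2000 B_ack=151

151 2000 2000 151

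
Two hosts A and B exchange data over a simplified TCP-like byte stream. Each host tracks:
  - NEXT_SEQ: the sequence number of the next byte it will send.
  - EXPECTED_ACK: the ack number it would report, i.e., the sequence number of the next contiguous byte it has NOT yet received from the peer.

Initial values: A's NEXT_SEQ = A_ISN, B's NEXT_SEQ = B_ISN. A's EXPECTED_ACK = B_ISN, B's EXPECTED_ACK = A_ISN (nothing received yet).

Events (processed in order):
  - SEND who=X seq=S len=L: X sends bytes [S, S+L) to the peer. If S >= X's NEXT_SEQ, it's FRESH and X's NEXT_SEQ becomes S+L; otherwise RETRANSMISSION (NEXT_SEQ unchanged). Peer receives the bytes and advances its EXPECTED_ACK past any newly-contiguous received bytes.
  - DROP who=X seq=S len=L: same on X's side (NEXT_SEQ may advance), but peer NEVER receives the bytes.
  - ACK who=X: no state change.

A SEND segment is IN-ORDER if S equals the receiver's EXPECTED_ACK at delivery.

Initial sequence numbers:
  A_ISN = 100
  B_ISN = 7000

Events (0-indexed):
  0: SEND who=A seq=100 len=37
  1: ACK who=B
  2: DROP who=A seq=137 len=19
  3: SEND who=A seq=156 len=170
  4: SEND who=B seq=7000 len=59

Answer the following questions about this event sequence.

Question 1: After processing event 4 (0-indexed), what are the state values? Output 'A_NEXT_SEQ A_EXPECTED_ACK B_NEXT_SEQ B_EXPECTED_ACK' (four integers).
After event 0: A_seq=137 A_ack=7000 B_seq=7000 B_ack=137
After event 1: A_seq=137 A_ack=7000 B_seq=7000 B_ack=137
After event 2: A_seq=156 A_ack=7000 B_seq=7000 B_ack=137
After event 3: A_seq=326 A_ack=7000 B_seq=7000 B_ack=137
After event 4: A_seq=326 A_ack=7059 B_seq=7059 B_ack=137

326 7059 7059 137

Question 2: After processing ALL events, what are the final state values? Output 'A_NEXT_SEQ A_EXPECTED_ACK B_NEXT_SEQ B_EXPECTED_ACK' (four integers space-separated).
After event 0: A_seq=137 A_ack=7000 B_seq=7000 B_ack=137
After event 1: A_seq=137 A_ack=7000 B_seq=7000 B_ack=137
After event 2: A_seq=156 A_ack=7000 B_seq=7000 B_ack=137
After event 3: A_seq=326 A_ack=7000 B_seq=7000 B_ack=137
After event 4: A_seq=326 A_ack=7059 B_seq=7059 B_ack=137

Answer: 326 7059 7059 137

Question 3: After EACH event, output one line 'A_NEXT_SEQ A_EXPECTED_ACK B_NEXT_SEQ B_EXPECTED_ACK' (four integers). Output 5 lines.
137 7000 7000 137
137 7000 7000 137
156 7000 7000 137
326 7000 7000 137
326 7059 7059 137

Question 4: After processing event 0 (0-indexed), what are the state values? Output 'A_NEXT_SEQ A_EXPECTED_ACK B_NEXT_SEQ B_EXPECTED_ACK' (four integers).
After event 0: A_seq=137 A_ack=7000 B_seq=7000 B_ack=137

137 7000 7000 137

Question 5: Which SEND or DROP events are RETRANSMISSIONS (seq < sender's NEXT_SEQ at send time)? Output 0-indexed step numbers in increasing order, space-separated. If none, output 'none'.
Answer: none

Derivation:
Step 0: SEND seq=100 -> fresh
Step 2: DROP seq=137 -> fresh
Step 3: SEND seq=156 -> fresh
Step 4: SEND seq=7000 -> fresh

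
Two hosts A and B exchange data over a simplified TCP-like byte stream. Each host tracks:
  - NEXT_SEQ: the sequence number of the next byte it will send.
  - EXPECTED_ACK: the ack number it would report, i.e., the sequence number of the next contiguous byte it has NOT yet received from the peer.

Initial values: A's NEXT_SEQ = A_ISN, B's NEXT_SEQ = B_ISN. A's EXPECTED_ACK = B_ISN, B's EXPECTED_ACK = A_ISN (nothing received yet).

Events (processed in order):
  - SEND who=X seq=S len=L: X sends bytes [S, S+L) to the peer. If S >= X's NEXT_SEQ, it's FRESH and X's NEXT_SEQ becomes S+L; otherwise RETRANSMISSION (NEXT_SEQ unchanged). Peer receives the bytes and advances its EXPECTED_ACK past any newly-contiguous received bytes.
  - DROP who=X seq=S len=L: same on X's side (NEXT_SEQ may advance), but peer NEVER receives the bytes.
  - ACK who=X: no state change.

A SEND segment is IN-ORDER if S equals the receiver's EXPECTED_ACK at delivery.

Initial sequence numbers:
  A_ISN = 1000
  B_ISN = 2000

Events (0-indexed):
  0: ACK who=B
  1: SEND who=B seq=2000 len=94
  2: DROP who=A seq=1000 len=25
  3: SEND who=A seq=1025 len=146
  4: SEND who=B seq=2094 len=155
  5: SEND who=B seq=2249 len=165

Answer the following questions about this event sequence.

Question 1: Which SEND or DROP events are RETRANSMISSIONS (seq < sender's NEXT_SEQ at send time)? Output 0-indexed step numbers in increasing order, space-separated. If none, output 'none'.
Step 1: SEND seq=2000 -> fresh
Step 2: DROP seq=1000 -> fresh
Step 3: SEND seq=1025 -> fresh
Step 4: SEND seq=2094 -> fresh
Step 5: SEND seq=2249 -> fresh

Answer: none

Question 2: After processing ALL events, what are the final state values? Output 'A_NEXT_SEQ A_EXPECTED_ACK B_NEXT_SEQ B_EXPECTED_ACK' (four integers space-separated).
Answer: 1171 2414 2414 1000

Derivation:
After event 0: A_seq=1000 A_ack=2000 B_seq=2000 B_ack=1000
After event 1: A_seq=1000 A_ack=2094 B_seq=2094 B_ack=1000
After event 2: A_seq=1025 A_ack=2094 B_seq=2094 B_ack=1000
After event 3: A_seq=1171 A_ack=2094 B_seq=2094 B_ack=1000
After event 4: A_seq=1171 A_ack=2249 B_seq=2249 B_ack=1000
After event 5: A_seq=1171 A_ack=2414 B_seq=2414 B_ack=1000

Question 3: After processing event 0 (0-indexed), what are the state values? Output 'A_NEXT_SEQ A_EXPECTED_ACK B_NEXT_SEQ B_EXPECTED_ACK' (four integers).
After event 0: A_seq=1000 A_ack=2000 B_seq=2000 B_ack=1000

1000 2000 2000 1000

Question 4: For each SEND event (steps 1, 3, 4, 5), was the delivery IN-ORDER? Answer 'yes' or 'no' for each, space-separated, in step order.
Step 1: SEND seq=2000 -> in-order
Step 3: SEND seq=1025 -> out-of-order
Step 4: SEND seq=2094 -> in-order
Step 5: SEND seq=2249 -> in-order

Answer: yes no yes yes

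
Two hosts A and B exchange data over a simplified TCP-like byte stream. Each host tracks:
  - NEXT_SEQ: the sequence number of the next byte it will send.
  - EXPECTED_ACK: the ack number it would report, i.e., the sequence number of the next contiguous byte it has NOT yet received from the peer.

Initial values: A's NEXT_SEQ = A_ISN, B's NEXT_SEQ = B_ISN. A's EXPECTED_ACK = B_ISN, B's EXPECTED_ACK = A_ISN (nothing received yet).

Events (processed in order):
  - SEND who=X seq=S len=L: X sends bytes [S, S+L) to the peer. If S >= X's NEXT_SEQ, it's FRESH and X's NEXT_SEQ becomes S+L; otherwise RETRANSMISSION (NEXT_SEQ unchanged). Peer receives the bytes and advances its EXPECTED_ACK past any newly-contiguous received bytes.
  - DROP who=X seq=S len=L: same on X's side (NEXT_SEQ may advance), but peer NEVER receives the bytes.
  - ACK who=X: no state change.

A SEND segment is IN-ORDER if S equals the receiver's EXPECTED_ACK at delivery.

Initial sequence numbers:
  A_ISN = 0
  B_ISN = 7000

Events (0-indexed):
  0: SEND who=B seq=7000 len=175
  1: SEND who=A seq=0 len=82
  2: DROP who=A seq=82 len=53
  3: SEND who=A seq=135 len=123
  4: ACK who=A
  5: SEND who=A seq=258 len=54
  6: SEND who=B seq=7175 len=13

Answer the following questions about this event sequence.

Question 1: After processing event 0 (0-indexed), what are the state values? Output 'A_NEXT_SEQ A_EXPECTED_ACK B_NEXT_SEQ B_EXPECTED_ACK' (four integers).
After event 0: A_seq=0 A_ack=7175 B_seq=7175 B_ack=0

0 7175 7175 0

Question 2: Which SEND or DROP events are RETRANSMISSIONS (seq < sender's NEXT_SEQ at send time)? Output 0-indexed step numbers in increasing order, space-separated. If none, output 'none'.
Step 0: SEND seq=7000 -> fresh
Step 1: SEND seq=0 -> fresh
Step 2: DROP seq=82 -> fresh
Step 3: SEND seq=135 -> fresh
Step 5: SEND seq=258 -> fresh
Step 6: SEND seq=7175 -> fresh

Answer: none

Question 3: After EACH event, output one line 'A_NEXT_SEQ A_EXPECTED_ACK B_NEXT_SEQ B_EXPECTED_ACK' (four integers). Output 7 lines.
0 7175 7175 0
82 7175 7175 82
135 7175 7175 82
258 7175 7175 82
258 7175 7175 82
312 7175 7175 82
312 7188 7188 82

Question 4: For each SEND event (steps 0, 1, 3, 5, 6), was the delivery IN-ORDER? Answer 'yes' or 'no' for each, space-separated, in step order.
Answer: yes yes no no yes

Derivation:
Step 0: SEND seq=7000 -> in-order
Step 1: SEND seq=0 -> in-order
Step 3: SEND seq=135 -> out-of-order
Step 5: SEND seq=258 -> out-of-order
Step 6: SEND seq=7175 -> in-order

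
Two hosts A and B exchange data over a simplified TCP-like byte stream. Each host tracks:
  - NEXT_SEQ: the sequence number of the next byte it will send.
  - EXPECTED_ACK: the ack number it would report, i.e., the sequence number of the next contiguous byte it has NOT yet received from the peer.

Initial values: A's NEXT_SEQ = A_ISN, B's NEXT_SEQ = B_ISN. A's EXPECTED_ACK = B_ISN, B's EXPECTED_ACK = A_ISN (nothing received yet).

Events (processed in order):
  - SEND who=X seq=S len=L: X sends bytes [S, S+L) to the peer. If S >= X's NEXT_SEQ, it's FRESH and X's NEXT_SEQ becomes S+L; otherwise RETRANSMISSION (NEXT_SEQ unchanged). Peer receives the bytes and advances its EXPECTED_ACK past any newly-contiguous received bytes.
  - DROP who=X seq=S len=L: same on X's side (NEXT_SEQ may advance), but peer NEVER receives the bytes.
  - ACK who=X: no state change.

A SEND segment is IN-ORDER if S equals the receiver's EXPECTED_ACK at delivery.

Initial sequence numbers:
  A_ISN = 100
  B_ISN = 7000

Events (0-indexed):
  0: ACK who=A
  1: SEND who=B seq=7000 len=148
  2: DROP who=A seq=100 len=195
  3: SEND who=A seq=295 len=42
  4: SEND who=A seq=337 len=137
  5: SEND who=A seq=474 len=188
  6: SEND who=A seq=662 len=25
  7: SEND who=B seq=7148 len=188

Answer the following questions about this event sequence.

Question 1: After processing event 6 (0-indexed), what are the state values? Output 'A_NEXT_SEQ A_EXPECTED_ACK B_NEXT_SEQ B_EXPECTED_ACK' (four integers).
After event 0: A_seq=100 A_ack=7000 B_seq=7000 B_ack=100
After event 1: A_seq=100 A_ack=7148 B_seq=7148 B_ack=100
After event 2: A_seq=295 A_ack=7148 B_seq=7148 B_ack=100
After event 3: A_seq=337 A_ack=7148 B_seq=7148 B_ack=100
After event 4: A_seq=474 A_ack=7148 B_seq=7148 B_ack=100
After event 5: A_seq=662 A_ack=7148 B_seq=7148 B_ack=100
After event 6: A_seq=687 A_ack=7148 B_seq=7148 B_ack=100

687 7148 7148 100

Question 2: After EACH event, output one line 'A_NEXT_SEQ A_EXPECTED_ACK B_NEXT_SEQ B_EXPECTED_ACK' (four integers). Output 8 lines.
100 7000 7000 100
100 7148 7148 100
295 7148 7148 100
337 7148 7148 100
474 7148 7148 100
662 7148 7148 100
687 7148 7148 100
687 7336 7336 100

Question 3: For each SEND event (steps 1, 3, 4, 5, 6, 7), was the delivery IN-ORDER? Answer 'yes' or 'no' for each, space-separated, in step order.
Step 1: SEND seq=7000 -> in-order
Step 3: SEND seq=295 -> out-of-order
Step 4: SEND seq=337 -> out-of-order
Step 5: SEND seq=474 -> out-of-order
Step 6: SEND seq=662 -> out-of-order
Step 7: SEND seq=7148 -> in-order

Answer: yes no no no no yes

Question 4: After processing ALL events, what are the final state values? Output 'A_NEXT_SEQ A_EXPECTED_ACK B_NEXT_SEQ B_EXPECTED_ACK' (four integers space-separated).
Answer: 687 7336 7336 100

Derivation:
After event 0: A_seq=100 A_ack=7000 B_seq=7000 B_ack=100
After event 1: A_seq=100 A_ack=7148 B_seq=7148 B_ack=100
After event 2: A_seq=295 A_ack=7148 B_seq=7148 B_ack=100
After event 3: A_seq=337 A_ack=7148 B_seq=7148 B_ack=100
After event 4: A_seq=474 A_ack=7148 B_seq=7148 B_ack=100
After event 5: A_seq=662 A_ack=7148 B_seq=7148 B_ack=100
After event 6: A_seq=687 A_ack=7148 B_seq=7148 B_ack=100
After event 7: A_seq=687 A_ack=7336 B_seq=7336 B_ack=100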